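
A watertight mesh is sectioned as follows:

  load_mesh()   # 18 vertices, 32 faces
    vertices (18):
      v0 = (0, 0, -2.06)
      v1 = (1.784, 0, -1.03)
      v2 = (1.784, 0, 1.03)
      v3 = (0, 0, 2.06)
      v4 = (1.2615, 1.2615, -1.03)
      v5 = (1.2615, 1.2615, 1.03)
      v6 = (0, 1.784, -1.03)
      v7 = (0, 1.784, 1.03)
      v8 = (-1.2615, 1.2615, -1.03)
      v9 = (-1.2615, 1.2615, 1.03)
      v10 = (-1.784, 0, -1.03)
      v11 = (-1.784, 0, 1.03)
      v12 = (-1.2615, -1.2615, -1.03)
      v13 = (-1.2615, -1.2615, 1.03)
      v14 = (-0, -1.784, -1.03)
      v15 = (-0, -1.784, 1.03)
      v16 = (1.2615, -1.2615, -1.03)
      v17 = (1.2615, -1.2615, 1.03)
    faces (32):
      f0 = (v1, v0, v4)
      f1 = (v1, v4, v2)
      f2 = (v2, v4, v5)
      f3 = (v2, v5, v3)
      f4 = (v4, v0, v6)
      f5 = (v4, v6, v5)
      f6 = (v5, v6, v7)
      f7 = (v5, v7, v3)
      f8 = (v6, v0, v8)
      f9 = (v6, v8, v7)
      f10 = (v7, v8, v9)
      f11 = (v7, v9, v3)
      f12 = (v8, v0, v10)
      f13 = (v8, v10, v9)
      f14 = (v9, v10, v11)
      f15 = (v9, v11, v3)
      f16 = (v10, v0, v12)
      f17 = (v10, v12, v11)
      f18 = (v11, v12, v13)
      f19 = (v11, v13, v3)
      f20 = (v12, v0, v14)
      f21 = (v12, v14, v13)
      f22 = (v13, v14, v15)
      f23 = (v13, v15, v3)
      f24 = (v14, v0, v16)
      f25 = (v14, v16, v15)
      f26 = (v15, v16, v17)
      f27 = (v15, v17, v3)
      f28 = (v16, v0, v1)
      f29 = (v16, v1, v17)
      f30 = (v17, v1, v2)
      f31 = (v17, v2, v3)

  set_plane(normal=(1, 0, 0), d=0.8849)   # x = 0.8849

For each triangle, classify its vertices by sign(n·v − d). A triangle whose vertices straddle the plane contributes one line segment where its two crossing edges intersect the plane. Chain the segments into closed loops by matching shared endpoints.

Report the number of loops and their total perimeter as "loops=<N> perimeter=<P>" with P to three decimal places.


loops=1 perimeter=10.219

Straddling triangles (12 of 32):
  (v1,v0,v4) [+-+] → (0.8849, 0, -1.5491)–(0.8849, 0.8849, -1.33749)  len=0.9098
  (v2,v5,v3) [++-] → (0.8849, 0.8849, 1.33749)–(0.8849, 0, 1.5491)  len=0.9098
  (v4,v0,v6) [+--] → (0.8849, 0.8849, -1.33749)–(0.8849, 1.41748, -1.03)  len=0.6150
  (v4,v6,v5) [+-+] → (0.8849, 1.41748, -1.03)–(0.8849, 1.41748, 0.415021)  len=1.4450
  (v5,v6,v7) [+--] → (0.8849, 1.41748, 0.415021)–(0.8849, 1.41748, 1.03)  len=0.6150
  (v5,v7,v3) [+--] → (0.8849, 1.41748, 1.03)–(0.8849, 0.8849, 1.33749)  len=0.6150
  (v14,v0,v16) [--+] → (0.8849, -0.8849, -1.33749)–(0.8849, -1.41748, -1.03)  len=0.6150
  (v14,v16,v15) [-+-] → (0.8849, -1.41748, -1.03)–(0.8849, -1.41748, -0.415021)  len=0.6150
  (v15,v16,v17) [-++] → (0.8849, -1.41748, -0.415021)–(0.8849, -1.41748, 1.03)  len=1.4450
  (v15,v17,v3) [-+-] → (0.8849, -1.41748, 1.03)–(0.8849, -0.8849, 1.33749)  len=0.6150
  (v16,v0,v1) [+-+] → (0.8849, -0.8849, -1.33749)–(0.8849, 0, -1.5491)  len=0.9098
  (v17,v2,v3) [++-] → (0.8849, 0, 1.5491)–(0.8849, -0.8849, 1.33749)  len=0.9098

Chained into 1 loop(s):
  loop 1: 12 segments, perimeter = 10.2193
Total perimeter = 10.219


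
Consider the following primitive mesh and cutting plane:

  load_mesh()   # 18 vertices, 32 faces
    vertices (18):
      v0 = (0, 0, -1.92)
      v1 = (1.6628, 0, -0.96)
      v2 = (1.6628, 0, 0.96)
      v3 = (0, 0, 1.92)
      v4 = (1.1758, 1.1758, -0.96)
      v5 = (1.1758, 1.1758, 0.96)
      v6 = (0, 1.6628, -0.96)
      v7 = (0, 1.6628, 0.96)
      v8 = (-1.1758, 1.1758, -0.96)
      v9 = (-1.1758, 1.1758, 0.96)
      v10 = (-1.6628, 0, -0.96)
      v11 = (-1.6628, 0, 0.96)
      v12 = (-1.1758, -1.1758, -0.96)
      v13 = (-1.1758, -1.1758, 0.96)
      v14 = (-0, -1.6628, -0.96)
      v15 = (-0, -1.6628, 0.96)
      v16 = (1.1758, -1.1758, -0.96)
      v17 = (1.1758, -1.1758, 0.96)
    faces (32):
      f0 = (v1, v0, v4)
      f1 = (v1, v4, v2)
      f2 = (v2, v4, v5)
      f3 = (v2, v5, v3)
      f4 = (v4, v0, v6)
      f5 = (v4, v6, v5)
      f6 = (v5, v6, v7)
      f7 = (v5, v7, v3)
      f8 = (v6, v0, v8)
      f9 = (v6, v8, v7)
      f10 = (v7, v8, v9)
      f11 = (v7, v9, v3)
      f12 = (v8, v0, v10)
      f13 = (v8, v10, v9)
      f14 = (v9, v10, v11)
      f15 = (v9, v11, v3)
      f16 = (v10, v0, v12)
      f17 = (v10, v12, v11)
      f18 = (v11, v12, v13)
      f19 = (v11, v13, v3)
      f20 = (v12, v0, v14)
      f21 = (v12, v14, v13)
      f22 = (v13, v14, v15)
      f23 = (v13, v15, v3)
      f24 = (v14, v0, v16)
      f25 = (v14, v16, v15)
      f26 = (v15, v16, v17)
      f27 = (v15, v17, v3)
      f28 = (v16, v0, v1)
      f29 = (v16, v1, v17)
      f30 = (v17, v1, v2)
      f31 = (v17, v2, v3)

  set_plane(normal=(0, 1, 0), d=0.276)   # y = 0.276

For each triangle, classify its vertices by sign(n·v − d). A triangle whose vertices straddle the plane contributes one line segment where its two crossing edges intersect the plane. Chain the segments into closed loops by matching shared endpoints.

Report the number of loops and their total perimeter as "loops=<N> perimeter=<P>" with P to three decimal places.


Straddling triangles (12 of 32):
  (v1,v0,v4) [--+] → (0.276, 0.276, -1.69466)–(1.54848, 0.276, -0.96)  len=1.4693
  (v1,v4,v2) [-+-] → (1.54848, 0.276, -0.96)–(1.54848, 0.276, 0.509311)  len=1.4693
  (v2,v4,v5) [-++] → (1.54848, 0.276, 0.509311)–(1.54848, 0.276, 0.96)  len=0.4507
  (v2,v5,v3) [-+-] → (1.54848, 0.276, 0.96)–(0.276, 0.276, 1.69466)  len=1.4693
  (v4,v0,v6) [+-+] → (0.276, 0.276, -1.69466)–(0, 0.276, -1.76065)  len=0.2838
  (v5,v7,v3) [++-] → (0, 0.276, 1.76065)–(0.276, 0.276, 1.69466)  len=0.2838
  (v6,v0,v8) [+-+] → (0, 0.276, -1.76065)–(-0.276, 0.276, -1.69466)  len=0.2838
  (v7,v9,v3) [++-] → (-0.276, 0.276, 1.69466)–(0, 0.276, 1.76065)  len=0.2838
  (v8,v0,v10) [+--] → (-0.276, 0.276, -1.69466)–(-1.54848, 0.276, -0.96)  len=1.4693
  (v8,v10,v9) [+-+] → (-1.54848, 0.276, -0.96)–(-1.54848, 0.276, -0.509311)  len=0.4507
  (v9,v10,v11) [+--] → (-1.54848, 0.276, -0.509311)–(-1.54848, 0.276, 0.96)  len=1.4693
  (v9,v11,v3) [+--] → (-1.54848, 0.276, 0.96)–(-0.276, 0.276, 1.69466)  len=1.4693

Chained into 1 loop(s):
  loop 1: 12 segments, perimeter = 10.8525
Total perimeter = 10.852

loops=1 perimeter=10.852


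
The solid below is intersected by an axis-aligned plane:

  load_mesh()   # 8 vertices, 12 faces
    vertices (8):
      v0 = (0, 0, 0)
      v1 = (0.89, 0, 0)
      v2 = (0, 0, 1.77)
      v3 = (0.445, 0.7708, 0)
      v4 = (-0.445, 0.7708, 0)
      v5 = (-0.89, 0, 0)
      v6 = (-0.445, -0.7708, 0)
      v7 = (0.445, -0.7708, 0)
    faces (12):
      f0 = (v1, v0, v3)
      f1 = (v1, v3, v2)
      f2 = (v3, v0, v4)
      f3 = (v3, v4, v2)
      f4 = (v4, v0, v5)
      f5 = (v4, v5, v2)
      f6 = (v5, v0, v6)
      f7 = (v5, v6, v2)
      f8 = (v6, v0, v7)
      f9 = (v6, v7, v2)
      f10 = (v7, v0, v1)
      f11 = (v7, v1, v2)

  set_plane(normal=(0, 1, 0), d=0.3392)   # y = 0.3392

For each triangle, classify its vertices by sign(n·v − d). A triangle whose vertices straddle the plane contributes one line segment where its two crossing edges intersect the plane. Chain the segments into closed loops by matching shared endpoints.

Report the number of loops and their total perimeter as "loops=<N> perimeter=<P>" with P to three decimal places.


Straddling triangles (6 of 12):
  (v1,v0,v3) [--+] → (0.195828, 0.3392, 0)–(0.694172, 0.3392, 0)  len=0.4983
  (v1,v3,v2) [-+-] → (0.694172, 0.3392, 0)–(0.195828, 0.3392, 0.99109)  len=1.1093
  (v3,v0,v4) [+-+] → (0.195828, 0.3392, 0)–(-0.195828, 0.3392, 0)  len=0.3917
  (v3,v4,v2) [++-] → (-0.195828, 0.3392, 0.99109)–(0.195828, 0.3392, 0.99109)  len=0.3917
  (v4,v0,v5) [+--] → (-0.195828, 0.3392, 0)–(-0.694172, 0.3392, 0)  len=0.4983
  (v4,v5,v2) [+--] → (-0.694172, 0.3392, 0)–(-0.195828, 0.3392, 0.99109)  len=1.1093

Chained into 1 loop(s):
  loop 1: 6 segments, perimeter = 3.9987
Total perimeter = 3.999

loops=1 perimeter=3.999


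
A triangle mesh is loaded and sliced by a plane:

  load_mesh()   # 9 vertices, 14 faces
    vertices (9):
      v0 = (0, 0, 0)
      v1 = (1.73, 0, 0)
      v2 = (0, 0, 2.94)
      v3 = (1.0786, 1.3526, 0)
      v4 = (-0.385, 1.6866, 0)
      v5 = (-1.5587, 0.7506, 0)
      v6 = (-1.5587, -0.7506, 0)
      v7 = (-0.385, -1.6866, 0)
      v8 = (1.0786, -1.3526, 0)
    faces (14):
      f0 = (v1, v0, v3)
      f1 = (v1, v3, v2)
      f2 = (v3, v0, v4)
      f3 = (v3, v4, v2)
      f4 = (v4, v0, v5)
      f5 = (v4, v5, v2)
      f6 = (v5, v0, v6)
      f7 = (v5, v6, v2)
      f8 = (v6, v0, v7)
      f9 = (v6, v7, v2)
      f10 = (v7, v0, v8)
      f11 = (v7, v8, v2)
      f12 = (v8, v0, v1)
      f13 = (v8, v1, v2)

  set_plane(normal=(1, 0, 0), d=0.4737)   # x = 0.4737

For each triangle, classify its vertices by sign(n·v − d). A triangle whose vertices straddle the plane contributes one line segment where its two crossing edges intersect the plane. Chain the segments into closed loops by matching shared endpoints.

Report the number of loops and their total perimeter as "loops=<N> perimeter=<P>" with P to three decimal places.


loops=1 perimeter=8.270

Straddling triangles (8 of 14):
  (v1,v0,v3) [+-+] → (0.4737, 0, 0)–(0.4737, 0.594035, 0)  len=0.5940
  (v1,v3,v2) [++-] → (0.4737, 0.594035, 1.64881)–(0.4737, 0, 2.13498)  len=0.7676
  (v3,v0,v4) [+--] → (0.4737, 0.594035, 0)–(0.4737, 1.49064, 0)  len=0.8966
  (v3,v4,v2) [+--] → (0.4737, 1.49064, 0)–(0.4737, 0.594035, 1.64881)  len=1.8768
  (v7,v0,v8) [--+] → (0.4737, -0.594035, 0)–(0.4737, -1.49064, 0)  len=0.8966
  (v7,v8,v2) [-+-] → (0.4737, -1.49064, 0)–(0.4737, -0.594035, 1.64881)  len=1.8768
  (v8,v0,v1) [+-+] → (0.4737, -0.594035, 0)–(0.4737, 0, 0)  len=0.5940
  (v8,v1,v2) [++-] → (0.4737, 0, 2.13498)–(0.4737, -0.594035, 1.64881)  len=0.7676

Chained into 1 loop(s):
  loop 1: 8 segments, perimeter = 8.2702
Total perimeter = 8.270


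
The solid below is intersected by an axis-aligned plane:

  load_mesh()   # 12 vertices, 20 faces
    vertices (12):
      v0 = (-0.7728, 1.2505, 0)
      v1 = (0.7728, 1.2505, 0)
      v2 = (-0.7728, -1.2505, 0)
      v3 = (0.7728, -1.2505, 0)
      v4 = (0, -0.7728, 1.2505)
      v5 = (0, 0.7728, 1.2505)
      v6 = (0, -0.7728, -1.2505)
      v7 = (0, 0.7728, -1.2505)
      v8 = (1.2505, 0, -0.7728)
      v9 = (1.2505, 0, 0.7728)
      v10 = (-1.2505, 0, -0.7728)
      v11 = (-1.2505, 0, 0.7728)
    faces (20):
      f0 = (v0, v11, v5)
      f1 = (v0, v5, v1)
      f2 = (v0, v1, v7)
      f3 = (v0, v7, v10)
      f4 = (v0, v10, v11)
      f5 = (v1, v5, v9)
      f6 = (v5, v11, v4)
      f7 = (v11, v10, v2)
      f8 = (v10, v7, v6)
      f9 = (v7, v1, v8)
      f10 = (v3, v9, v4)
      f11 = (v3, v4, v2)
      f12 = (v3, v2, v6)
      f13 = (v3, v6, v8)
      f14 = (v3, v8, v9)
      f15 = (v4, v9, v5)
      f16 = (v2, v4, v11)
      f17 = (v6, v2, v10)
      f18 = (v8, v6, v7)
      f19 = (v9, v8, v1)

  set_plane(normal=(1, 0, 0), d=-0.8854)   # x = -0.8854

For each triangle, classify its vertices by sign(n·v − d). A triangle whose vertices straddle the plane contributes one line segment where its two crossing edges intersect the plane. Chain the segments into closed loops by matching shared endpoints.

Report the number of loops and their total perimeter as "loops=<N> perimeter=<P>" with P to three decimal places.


Straddling triangles (8 of 20):
  (v0,v11,v5) [+-+] → (-0.8854, 0.955741, 0.182159)–(-0.8854, 0.225629, 0.912271)  len=1.0325
  (v0,v7,v10) [++-] → (-0.8854, 0.225629, -0.912271)–(-0.8854, 0.955741, -0.182159)  len=1.0325
  (v0,v10,v11) [+--] → (-0.8854, 0.955741, -0.182159)–(-0.8854, 0.955741, 0.182159)  len=0.3643
  (v5,v11,v4) [+-+] → (-0.8854, 0.225629, 0.912271)–(-0.8854, -0.225629, 0.912271)  len=0.4513
  (v11,v10,v2) [--+] → (-0.8854, -0.955741, -0.182159)–(-0.8854, -0.955741, 0.182159)  len=0.3643
  (v10,v7,v6) [-++] → (-0.8854, 0.225629, -0.912271)–(-0.8854, -0.225629, -0.912271)  len=0.4513
  (v2,v4,v11) [++-] → (-0.8854, -0.225629, 0.912271)–(-0.8854, -0.955741, 0.182159)  len=1.0325
  (v6,v2,v10) [++-] → (-0.8854, -0.955741, -0.182159)–(-0.8854, -0.225629, -0.912271)  len=1.0325

Chained into 1 loop(s):
  loop 1: 8 segments, perimeter = 5.7613
Total perimeter = 5.761

loops=1 perimeter=5.761


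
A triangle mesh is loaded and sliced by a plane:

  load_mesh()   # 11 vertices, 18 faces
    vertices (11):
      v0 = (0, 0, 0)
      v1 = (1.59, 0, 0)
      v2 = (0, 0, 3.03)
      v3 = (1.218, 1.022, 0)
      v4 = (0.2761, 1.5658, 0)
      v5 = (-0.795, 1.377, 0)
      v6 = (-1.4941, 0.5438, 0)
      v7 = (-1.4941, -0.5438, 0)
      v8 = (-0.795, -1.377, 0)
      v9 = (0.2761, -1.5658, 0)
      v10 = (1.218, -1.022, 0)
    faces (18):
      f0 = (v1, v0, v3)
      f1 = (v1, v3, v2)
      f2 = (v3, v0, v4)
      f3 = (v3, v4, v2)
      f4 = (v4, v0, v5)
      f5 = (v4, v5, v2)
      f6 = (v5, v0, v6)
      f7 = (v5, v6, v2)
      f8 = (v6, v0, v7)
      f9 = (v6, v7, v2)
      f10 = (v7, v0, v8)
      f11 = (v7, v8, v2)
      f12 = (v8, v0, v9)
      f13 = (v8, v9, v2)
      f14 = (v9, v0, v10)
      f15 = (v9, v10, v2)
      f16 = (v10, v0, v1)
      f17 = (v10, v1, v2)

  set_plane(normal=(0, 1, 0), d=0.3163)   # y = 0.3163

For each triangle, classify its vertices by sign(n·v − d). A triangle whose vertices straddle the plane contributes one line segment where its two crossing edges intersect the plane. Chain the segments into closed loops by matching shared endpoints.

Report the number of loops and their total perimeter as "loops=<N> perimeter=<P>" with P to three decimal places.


Straddling triangles (10 of 18):
  (v1,v0,v3) [--+] → (0.37696, 0.3163, 0)–(1.47487, 0.3163, 0)  len=1.0979
  (v1,v3,v2) [-+-] → (1.47487, 0.3163, 0)–(0.37696, 0.3163, 2.09224)  len=2.3628
  (v3,v0,v4) [+-+] → (0.37696, 0.3163, 0)–(0.0557737, 0.3163, 0)  len=0.3212
  (v3,v4,v2) [++-] → (0.0557737, 0.3163, 2.41792)–(0.37696, 0.3163, 2.09224)  len=0.4574
  (v4,v0,v5) [+-+] → (0.0557737, 0.3163, 0)–(-0.182613, 0.3163, 0)  len=0.2384
  (v4,v5,v2) [++-] → (-0.182613, 0.3163, 2.334)–(0.0557737, 0.3163, 2.41792)  len=0.2527
  (v5,v0,v6) [+-+] → (-0.182613, 0.3163, 0)–(-0.86904, 0.3163, 0)  len=0.6864
  (v5,v6,v2) [++-] → (-0.86904, 0.3163, 1.26761)–(-0.182613, 0.3163, 2.334)  len=1.2682
  (v6,v0,v7) [+--] → (-0.86904, 0.3163, 0)–(-1.4941, 0.3163, 0)  len=0.6251
  (v6,v7,v2) [+--] → (-1.4941, 0.3163, 0)–(-0.86904, 0.3163, 1.26761)  len=1.4133

Chained into 1 loop(s):
  loop 1: 10 segments, perimeter = 8.7235
Total perimeter = 8.723

loops=1 perimeter=8.723


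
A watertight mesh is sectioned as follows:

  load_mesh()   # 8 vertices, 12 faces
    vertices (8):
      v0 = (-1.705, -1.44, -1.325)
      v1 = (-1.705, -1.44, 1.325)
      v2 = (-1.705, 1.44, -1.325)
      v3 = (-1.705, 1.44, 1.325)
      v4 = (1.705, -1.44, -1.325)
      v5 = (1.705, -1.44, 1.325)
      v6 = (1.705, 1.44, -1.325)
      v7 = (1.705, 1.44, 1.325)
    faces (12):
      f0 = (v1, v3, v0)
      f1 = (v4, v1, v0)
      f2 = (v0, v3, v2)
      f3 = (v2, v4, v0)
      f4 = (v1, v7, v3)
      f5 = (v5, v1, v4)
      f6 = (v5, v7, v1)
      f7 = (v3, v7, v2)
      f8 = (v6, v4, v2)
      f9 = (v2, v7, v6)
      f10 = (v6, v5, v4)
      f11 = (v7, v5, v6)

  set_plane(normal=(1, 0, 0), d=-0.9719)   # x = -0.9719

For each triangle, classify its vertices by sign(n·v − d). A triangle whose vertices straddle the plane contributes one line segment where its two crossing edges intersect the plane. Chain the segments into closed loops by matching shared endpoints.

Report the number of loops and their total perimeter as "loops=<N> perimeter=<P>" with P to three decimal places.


loops=1 perimeter=11.060

Straddling triangles (8 of 12):
  (v4,v1,v0) [+--] → (-0.9719, -1.44, 0.755289)–(-0.9719, -1.44, -1.325)  len=2.0803
  (v2,v4,v0) [-+-] → (-0.9719, 0.820842, -1.325)–(-0.9719, -1.44, -1.325)  len=2.2608
  (v1,v7,v3) [-+-] → (-0.9719, -0.820842, 1.325)–(-0.9719, 1.44, 1.325)  len=2.2608
  (v5,v1,v4) [+-+] → (-0.9719, -1.44, 1.325)–(-0.9719, -1.44, 0.755289)  len=0.5697
  (v5,v7,v1) [++-] → (-0.9719, -0.820842, 1.325)–(-0.9719, -1.44, 1.325)  len=0.6192
  (v3,v7,v2) [-+-] → (-0.9719, 1.44, 1.325)–(-0.9719, 1.44, -0.755289)  len=2.0803
  (v6,v4,v2) [++-] → (-0.9719, 0.820842, -1.325)–(-0.9719, 1.44, -1.325)  len=0.6192
  (v2,v7,v6) [-++] → (-0.9719, 1.44, -0.755289)–(-0.9719, 1.44, -1.325)  len=0.5697

Chained into 1 loop(s):
  loop 1: 8 segments, perimeter = 11.0600
Total perimeter = 11.060


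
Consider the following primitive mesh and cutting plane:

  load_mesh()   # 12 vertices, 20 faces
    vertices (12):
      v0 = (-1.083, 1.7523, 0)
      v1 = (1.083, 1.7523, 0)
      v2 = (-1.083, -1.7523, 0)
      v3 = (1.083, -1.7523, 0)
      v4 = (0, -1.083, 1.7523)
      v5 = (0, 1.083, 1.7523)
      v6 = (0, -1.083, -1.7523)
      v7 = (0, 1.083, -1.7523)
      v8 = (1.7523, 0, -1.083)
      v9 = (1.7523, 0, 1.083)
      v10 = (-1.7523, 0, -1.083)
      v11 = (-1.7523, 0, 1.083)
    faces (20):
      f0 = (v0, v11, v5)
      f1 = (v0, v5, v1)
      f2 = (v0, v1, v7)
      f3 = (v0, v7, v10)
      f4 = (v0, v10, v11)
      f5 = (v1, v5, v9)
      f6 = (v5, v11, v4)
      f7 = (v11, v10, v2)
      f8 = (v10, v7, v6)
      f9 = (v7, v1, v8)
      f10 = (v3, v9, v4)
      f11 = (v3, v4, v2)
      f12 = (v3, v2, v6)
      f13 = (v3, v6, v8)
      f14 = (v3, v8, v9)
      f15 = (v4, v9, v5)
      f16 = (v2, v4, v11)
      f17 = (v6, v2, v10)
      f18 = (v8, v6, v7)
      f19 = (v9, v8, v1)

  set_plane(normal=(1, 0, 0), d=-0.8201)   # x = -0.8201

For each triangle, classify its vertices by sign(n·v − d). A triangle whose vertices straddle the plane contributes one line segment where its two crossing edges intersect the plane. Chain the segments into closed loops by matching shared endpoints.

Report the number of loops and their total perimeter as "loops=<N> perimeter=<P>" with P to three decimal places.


loops=1 perimeter=9.860

Straddling triangles (10 of 20):
  (v0,v11,v5) [--+] → (-0.8201, 0.576141, 1.43906)–(-0.8201, 1.58983, 0.425374)  len=1.4336
  (v0,v5,v1) [-++] → (-0.8201, 1.58983, 0.425374)–(-0.8201, 1.7523, 0)  len=0.4553
  (v0,v1,v7) [-++] → (-0.8201, 1.7523, 0)–(-0.8201, 1.58983, -0.425374)  len=0.4553
  (v0,v7,v10) [-+-] → (-0.8201, 1.58983, -0.425374)–(-0.8201, 0.576141, -1.43906)  len=1.4336
  (v5,v11,v4) [+-+] → (-0.8201, 0.576141, 1.43906)–(-0.8201, -0.576141, 1.43906)  len=1.1523
  (v10,v7,v6) [-++] → (-0.8201, 0.576141, -1.43906)–(-0.8201, -0.576141, -1.43906)  len=1.1523
  (v3,v4,v2) [++-] → (-0.8201, -1.58983, 0.425374)–(-0.8201, -1.7523, 0)  len=0.4553
  (v3,v2,v6) [+-+] → (-0.8201, -1.7523, 0)–(-0.8201, -1.58983, -0.425374)  len=0.4553
  (v2,v4,v11) [-+-] → (-0.8201, -1.58983, 0.425374)–(-0.8201, -0.576141, 1.43906)  len=1.4336
  (v6,v2,v10) [+--] → (-0.8201, -1.58983, -0.425374)–(-0.8201, -0.576141, -1.43906)  len=1.4336

Chained into 1 loop(s):
  loop 1: 10 segments, perimeter = 9.8602
Total perimeter = 9.860


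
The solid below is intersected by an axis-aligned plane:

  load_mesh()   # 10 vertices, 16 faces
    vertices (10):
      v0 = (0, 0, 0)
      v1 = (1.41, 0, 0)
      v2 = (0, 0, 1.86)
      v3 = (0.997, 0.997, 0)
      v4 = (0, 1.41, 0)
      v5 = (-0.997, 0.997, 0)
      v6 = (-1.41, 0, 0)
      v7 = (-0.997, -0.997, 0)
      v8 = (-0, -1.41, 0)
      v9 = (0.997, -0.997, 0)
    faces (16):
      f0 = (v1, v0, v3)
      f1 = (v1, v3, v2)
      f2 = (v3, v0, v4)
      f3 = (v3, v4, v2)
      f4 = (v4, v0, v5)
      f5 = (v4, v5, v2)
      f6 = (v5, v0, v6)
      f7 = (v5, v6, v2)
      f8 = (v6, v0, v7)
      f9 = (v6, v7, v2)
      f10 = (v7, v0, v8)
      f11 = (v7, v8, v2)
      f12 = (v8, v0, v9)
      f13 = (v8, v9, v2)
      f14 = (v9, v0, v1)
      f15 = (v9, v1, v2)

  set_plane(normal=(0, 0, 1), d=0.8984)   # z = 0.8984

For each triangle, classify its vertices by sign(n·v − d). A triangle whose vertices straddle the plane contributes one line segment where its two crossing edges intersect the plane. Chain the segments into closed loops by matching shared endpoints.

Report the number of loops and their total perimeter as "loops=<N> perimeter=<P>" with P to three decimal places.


Straddling triangles (8 of 16):
  (v1,v3,v2) [--+] → (0.515438, 0.515438, 0.8984)–(0.728955, 0, 0.8984)  len=0.5579
  (v3,v4,v2) [--+] → (0, 0.728955, 0.8984)–(0.515438, 0.515438, 0.8984)  len=0.5579
  (v4,v5,v2) [--+] → (-0.515438, 0.515438, 0.8984)–(0, 0.728955, 0.8984)  len=0.5579
  (v5,v6,v2) [--+] → (-0.728955, 0, 0.8984)–(-0.515438, 0.515438, 0.8984)  len=0.5579
  (v6,v7,v2) [--+] → (-0.515438, -0.515438, 0.8984)–(-0.728955, 0, 0.8984)  len=0.5579
  (v7,v8,v2) [--+] → (0, -0.728955, 0.8984)–(-0.515438, -0.515438, 0.8984)  len=0.5579
  (v8,v9,v2) [--+] → (0.515438, -0.515438, 0.8984)–(0, -0.728955, 0.8984)  len=0.5579
  (v9,v1,v2) [--+] → (0.728955, 0, 0.8984)–(0.515438, -0.515438, 0.8984)  len=0.5579

Chained into 1 loop(s):
  loop 1: 8 segments, perimeter = 4.4633
Total perimeter = 4.463

loops=1 perimeter=4.463


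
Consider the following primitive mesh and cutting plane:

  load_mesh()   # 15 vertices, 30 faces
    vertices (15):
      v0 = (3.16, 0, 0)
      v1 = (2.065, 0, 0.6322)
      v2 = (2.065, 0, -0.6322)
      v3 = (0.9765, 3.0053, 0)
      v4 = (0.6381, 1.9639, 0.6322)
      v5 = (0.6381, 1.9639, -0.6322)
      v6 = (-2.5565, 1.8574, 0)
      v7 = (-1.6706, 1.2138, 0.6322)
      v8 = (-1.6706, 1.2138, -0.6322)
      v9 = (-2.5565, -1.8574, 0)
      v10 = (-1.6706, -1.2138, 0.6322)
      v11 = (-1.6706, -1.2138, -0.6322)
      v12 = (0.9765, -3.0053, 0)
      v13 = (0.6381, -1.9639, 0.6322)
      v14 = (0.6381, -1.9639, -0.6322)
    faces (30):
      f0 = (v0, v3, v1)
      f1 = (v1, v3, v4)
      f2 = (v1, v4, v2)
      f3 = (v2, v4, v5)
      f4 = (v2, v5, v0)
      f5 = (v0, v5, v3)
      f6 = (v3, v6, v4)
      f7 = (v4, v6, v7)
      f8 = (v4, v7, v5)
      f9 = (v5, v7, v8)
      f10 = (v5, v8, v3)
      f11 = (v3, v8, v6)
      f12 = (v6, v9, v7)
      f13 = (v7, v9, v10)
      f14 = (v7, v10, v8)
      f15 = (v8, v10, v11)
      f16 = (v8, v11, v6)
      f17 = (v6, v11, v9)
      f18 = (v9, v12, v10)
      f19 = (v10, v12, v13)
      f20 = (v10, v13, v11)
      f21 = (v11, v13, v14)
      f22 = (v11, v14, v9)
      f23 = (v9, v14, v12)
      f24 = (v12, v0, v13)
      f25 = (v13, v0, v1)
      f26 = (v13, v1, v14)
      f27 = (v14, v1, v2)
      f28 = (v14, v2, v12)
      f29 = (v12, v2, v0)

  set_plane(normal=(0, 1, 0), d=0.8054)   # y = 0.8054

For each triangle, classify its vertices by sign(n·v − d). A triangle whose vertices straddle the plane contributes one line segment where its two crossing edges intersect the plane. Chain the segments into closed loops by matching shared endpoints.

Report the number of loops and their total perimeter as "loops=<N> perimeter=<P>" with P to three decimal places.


loops=2 perimeter=7.234

Straddling triangles (12 of 30):
  (v0,v3,v1) [-+-] → (2.57484, 0.8054, 0)–(1.77329, 0.8054, 0.462775)  len=0.9255
  (v1,v3,v4) [-++] → (1.77329, 0.8054, 0.462775)–(1.47982, 0.8054, 0.6322)  len=0.3389
  (v1,v4,v2) [-+-] → (1.47982, 0.8054, 0.6322)–(1.47982, 0.8054, -0.113667)  len=0.7459
  (v2,v4,v5) [-++] → (1.47982, 0.8054, -0.113667)–(1.47982, 0.8054, -0.6322)  len=0.5185
  (v2,v5,v0) [-+-] → (1.47982, 0.8054, -0.6322)–(2.12576, 0.8054, -0.259267)  len=0.7459
  (v0,v5,v3) [-++] → (2.12576, 0.8054, -0.259267)–(2.57484, 0.8054, 0)  len=0.5185
  (v6,v9,v7) [+-+] → (-2.5565, 0.8054, 0)–(-1.7884, 0.8054, 0.548132)  len=0.9436
  (v7,v9,v10) [+--] → (-1.7884, 0.8054, 0.548132)–(-1.6706, 0.8054, 0.6322)  len=0.1447
  (v7,v10,v8) [+-+] → (-1.6706, 0.8054, 0.6322)–(-1.6706, 0.8054, -0.419487)  len=1.0517
  (v8,v10,v11) [+--] → (-1.6706, 0.8054, -0.419487)–(-1.6706, 0.8054, -0.6322)  len=0.2127
  (v8,v11,v6) [+-+] → (-1.6706, 0.8054, -0.6322)–(-2.25305, 0.8054, -0.216552)  len=0.7155
  (v6,v11,v9) [+--] → (-2.25305, 0.8054, -0.216552)–(-2.5565, 0.8054, 0)  len=0.3728

Chained into 2 loop(s):
  loop 1: 6 segments, perimeter = 3.7932
  loop 2: 6 segments, perimeter = 3.4411
Total perimeter = 7.234


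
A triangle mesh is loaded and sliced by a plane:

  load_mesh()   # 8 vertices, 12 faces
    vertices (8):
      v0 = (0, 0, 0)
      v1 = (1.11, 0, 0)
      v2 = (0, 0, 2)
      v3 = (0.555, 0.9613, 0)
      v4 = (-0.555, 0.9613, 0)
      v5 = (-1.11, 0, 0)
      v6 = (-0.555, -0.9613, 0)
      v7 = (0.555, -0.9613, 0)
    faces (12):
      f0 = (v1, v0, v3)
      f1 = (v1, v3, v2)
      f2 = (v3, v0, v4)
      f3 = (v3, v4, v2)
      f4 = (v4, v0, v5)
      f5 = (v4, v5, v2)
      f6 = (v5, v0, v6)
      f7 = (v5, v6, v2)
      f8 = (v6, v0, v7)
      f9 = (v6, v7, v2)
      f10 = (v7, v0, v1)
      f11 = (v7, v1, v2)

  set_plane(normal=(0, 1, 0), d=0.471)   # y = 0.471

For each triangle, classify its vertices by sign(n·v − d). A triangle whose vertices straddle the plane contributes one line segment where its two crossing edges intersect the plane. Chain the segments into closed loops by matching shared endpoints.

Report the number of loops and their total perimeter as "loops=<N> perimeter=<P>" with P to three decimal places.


loops=1 perimeter=4.553

Straddling triangles (6 of 12):
  (v1,v0,v3) [--+] → (0.271929, 0.471, 0)–(0.838071, 0.471, 0)  len=0.5661
  (v1,v3,v2) [-+-] → (0.838071, 0.471, 0)–(0.271929, 0.471, 1.02008)  len=1.1667
  (v3,v0,v4) [+-+] → (0.271929, 0.471, 0)–(-0.271929, 0.471, 0)  len=0.5439
  (v3,v4,v2) [++-] → (-0.271929, 0.471, 1.02008)–(0.271929, 0.471, 1.02008)  len=0.5439
  (v4,v0,v5) [+--] → (-0.271929, 0.471, 0)–(-0.838071, 0.471, 0)  len=0.5661
  (v4,v5,v2) [+--] → (-0.838071, 0.471, 0)–(-0.271929, 0.471, 1.02008)  len=1.1667

Chained into 1 loop(s):
  loop 1: 6 segments, perimeter = 4.5533
Total perimeter = 4.553


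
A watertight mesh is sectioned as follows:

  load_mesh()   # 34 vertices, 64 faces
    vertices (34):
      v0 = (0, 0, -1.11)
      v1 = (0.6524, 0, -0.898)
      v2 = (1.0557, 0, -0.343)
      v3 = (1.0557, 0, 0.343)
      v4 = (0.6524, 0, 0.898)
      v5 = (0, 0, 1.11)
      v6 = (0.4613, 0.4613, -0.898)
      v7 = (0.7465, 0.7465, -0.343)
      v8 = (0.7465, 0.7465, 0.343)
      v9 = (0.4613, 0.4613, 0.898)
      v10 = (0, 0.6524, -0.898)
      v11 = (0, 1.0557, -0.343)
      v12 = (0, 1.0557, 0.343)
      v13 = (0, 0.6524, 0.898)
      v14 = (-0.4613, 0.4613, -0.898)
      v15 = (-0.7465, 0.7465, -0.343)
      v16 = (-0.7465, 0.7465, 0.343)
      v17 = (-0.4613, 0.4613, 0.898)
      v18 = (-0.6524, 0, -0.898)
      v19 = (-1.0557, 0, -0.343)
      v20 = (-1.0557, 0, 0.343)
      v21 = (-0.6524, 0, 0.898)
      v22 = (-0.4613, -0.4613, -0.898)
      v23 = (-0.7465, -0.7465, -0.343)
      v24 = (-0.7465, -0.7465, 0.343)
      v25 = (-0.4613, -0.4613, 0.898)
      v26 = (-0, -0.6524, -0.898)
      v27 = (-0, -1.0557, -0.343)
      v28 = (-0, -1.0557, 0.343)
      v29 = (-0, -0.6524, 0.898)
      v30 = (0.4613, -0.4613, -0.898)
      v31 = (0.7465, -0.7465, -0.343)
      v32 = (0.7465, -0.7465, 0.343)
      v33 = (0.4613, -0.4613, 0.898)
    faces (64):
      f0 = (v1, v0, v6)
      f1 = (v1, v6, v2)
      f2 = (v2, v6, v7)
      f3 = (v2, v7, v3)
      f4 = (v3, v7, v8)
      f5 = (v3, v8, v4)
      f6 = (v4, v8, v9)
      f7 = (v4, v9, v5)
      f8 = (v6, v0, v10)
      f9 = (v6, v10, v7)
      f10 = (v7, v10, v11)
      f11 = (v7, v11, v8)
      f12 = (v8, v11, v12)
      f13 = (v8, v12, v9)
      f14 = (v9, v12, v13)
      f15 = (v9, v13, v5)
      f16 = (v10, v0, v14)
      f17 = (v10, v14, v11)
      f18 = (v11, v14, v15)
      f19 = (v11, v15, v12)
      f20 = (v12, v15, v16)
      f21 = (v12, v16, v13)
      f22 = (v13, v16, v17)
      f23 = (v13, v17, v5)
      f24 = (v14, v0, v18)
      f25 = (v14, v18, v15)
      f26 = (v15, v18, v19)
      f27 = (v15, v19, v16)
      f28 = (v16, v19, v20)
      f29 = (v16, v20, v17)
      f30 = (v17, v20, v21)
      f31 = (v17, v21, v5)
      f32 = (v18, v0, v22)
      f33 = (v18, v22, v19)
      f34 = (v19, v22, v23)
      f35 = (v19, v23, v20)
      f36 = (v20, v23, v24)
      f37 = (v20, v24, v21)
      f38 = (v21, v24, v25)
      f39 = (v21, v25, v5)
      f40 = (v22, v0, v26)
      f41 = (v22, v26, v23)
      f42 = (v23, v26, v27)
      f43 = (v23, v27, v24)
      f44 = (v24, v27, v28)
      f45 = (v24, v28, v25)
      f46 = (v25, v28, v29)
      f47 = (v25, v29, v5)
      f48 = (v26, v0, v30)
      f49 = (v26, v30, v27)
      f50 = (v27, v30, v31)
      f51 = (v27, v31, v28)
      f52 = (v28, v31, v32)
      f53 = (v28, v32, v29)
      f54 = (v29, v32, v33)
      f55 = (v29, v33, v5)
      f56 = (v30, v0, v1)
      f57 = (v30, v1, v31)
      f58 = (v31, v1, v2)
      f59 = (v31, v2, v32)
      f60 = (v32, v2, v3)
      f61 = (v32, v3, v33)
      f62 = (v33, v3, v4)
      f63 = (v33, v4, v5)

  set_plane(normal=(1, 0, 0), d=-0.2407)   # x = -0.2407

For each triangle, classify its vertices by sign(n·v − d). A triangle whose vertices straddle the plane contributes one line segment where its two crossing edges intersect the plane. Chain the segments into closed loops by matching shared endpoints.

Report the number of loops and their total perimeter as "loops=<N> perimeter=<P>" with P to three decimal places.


Straddling triangles (20 of 64):
  (v10,v0,v14) [++-] → (-0.2407, 0.2407, -0.999381)–(-0.2407, 0.552687, -0.898)  len=0.3280
  (v10,v14,v11) [+-+] → (-0.2407, 0.552687, -0.898)–(-0.2407, 0.74555, -0.632591)  len=0.3281
  (v11,v14,v15) [+--] → (-0.2407, 0.74555, -0.632591)–(-0.2407, 0.956002, -0.343)  len=0.3580
  (v11,v15,v12) [+-+] → (-0.2407, 0.956002, -0.343)–(-0.2407, 0.956002, 0.121808)  len=0.4648
  (v12,v15,v16) [+--] → (-0.2407, 0.956002, 0.121808)–(-0.2407, 0.956002, 0.343)  len=0.2212
  (v12,v16,v13) [+-+] → (-0.2407, 0.956002, 0.343)–(-0.2407, 0.682741, 0.719047)  len=0.4648
  (v13,v16,v17) [+--] → (-0.2407, 0.682741, 0.719047)–(-0.2407, 0.552687, 0.898)  len=0.2212
  (v13,v17,v5) [+-+] → (-0.2407, 0.552687, 0.898)–(-0.2407, 0.2407, 0.999381)  len=0.3280
  (v14,v0,v18) [-+-] → (-0.2407, 0.2407, -0.999381)–(-0.2407, 0, -1.03178)  len=0.2429
  (v17,v21,v5) [--+] → (-0.2407, 0, 1.03178)–(-0.2407, 0.2407, 0.999381)  len=0.2429
  (v18,v0,v22) [-+-] → (-0.2407, 0, -1.03178)–(-0.2407, -0.2407, -0.999381)  len=0.2429
  (v21,v25,v5) [--+] → (-0.2407, -0.2407, 0.999381)–(-0.2407, 0, 1.03178)  len=0.2429
  (v22,v0,v26) [-++] → (-0.2407, -0.2407, -0.999381)–(-0.2407, -0.552687, -0.898)  len=0.3280
  (v22,v26,v23) [-+-] → (-0.2407, -0.552687, -0.898)–(-0.2407, -0.682741, -0.719047)  len=0.2212
  (v23,v26,v27) [-++] → (-0.2407, -0.682741, -0.719047)–(-0.2407, -0.956002, -0.343)  len=0.4648
  (v23,v27,v24) [-+-] → (-0.2407, -0.956002, -0.343)–(-0.2407, -0.956002, -0.121808)  len=0.2212
  (v24,v27,v28) [-++] → (-0.2407, -0.956002, -0.121808)–(-0.2407, -0.956002, 0.343)  len=0.4648
  (v24,v28,v25) [-+-] → (-0.2407, -0.956002, 0.343)–(-0.2407, -0.74555, 0.632591)  len=0.3580
  (v25,v28,v29) [-++] → (-0.2407, -0.74555, 0.632591)–(-0.2407, -0.552687, 0.898)  len=0.3281
  (v25,v29,v5) [-++] → (-0.2407, -0.552687, 0.898)–(-0.2407, -0.2407, 0.999381)  len=0.3280

Chained into 1 loop(s):
  loop 1: 20 segments, perimeter = 6.3999
Total perimeter = 6.400

loops=1 perimeter=6.400


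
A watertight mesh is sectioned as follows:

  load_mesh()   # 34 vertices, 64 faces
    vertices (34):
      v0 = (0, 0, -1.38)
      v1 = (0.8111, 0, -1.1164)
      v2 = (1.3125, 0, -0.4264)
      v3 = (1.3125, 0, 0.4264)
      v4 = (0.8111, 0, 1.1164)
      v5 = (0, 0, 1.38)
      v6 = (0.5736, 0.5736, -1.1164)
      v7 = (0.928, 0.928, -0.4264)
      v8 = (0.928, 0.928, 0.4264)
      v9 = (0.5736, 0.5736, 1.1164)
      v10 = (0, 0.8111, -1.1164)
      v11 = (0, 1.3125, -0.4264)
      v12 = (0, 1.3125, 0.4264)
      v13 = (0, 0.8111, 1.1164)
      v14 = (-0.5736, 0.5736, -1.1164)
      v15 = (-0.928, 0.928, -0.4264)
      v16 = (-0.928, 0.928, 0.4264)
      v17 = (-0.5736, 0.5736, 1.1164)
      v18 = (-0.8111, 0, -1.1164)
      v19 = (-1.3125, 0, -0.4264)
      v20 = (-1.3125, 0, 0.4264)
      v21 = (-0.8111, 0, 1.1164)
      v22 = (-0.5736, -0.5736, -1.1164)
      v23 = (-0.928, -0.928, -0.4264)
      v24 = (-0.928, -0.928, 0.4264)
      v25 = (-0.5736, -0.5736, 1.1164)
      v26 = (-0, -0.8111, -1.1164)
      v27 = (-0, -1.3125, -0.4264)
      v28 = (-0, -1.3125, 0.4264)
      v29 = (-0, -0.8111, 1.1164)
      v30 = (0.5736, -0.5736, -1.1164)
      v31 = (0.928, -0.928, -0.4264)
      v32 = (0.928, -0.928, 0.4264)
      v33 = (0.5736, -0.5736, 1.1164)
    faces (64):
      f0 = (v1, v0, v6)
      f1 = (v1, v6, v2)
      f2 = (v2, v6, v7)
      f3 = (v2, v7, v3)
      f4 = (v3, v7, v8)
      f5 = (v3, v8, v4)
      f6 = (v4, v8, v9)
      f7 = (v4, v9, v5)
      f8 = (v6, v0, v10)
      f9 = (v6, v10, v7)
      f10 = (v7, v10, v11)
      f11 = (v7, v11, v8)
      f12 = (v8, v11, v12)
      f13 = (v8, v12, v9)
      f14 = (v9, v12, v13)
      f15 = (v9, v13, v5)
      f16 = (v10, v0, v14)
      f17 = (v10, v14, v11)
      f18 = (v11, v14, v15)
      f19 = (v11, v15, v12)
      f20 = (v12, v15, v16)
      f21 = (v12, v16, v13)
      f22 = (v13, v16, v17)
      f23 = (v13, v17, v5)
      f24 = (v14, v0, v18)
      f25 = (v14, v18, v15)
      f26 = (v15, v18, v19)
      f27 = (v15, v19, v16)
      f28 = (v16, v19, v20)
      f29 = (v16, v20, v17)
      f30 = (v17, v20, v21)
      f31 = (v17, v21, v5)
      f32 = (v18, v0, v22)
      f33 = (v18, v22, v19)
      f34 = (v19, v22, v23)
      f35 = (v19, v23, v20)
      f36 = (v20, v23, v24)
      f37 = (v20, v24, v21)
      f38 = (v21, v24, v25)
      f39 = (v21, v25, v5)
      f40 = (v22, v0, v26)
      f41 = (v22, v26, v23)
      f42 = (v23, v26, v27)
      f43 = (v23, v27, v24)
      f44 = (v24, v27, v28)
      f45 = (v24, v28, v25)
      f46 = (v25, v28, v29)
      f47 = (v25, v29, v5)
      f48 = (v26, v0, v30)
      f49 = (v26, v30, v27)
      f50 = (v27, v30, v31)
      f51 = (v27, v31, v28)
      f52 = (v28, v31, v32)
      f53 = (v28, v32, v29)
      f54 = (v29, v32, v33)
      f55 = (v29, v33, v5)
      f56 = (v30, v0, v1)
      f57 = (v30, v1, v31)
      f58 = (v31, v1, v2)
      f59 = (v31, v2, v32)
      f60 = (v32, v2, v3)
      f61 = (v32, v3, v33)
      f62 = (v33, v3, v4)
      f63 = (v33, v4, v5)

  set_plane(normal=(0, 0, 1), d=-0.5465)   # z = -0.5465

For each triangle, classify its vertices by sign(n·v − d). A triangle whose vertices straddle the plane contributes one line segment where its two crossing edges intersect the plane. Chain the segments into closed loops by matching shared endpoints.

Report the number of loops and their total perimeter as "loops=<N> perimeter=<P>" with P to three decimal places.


Straddling triangles (16 of 64):
  (v1,v6,v2) [--+] → (1.18389, 0.0998397, -0.5465)–(1.22523, 0, -0.5465)  len=0.1081
  (v2,v6,v7) [+-+] → (1.18389, 0.0998397, -0.5465)–(0.866314, 0.866314, -0.5465)  len=0.8297
  (v6,v10,v7) [--+] → (0.766474, 0.907653, -0.5465)–(0.866314, 0.866314, -0.5465)  len=0.1081
  (v7,v10,v11) [+-+] → (0.766474, 0.907653, -0.5465)–(0, 1.22523, -0.5465)  len=0.8297
  (v10,v14,v11) [--+] → (-0.0998397, 1.18389, -0.5465)–(0, 1.22523, -0.5465)  len=0.1081
  (v11,v14,v15) [+-+] → (-0.0998397, 1.18389, -0.5465)–(-0.866314, 0.866314, -0.5465)  len=0.8297
  (v14,v18,v15) [--+] → (-0.907653, 0.766474, -0.5465)–(-0.866314, 0.866314, -0.5465)  len=0.1081
  (v15,v18,v19) [+-+] → (-0.907653, 0.766474, -0.5465)–(-1.22523, 0, -0.5465)  len=0.8297
  (v18,v22,v19) [--+] → (-1.18389, -0.0998397, -0.5465)–(-1.22523, 0, -0.5465)  len=0.1081
  (v19,v22,v23) [+-+] → (-1.18389, -0.0998397, -0.5465)–(-0.866314, -0.866314, -0.5465)  len=0.8297
  (v22,v26,v23) [--+] → (-0.766474, -0.907653, -0.5465)–(-0.866314, -0.866314, -0.5465)  len=0.1081
  (v23,v26,v27) [+-+] → (-0.766474, -0.907653, -0.5465)–(0, -1.22523, -0.5465)  len=0.8297
  (v26,v30,v27) [--+] → (0.0998397, -1.18389, -0.5465)–(0, -1.22523, -0.5465)  len=0.1081
  (v27,v30,v31) [+-+] → (0.0998397, -1.18389, -0.5465)–(0.866314, -0.866314, -0.5465)  len=0.8297
  (v30,v1,v31) [--+] → (0.907653, -0.766474, -0.5465)–(0.866314, -0.866314, -0.5465)  len=0.1081
  (v31,v1,v2) [+-+] → (0.907653, -0.766474, -0.5465)–(1.22523, 0, -0.5465)  len=0.8297

Chained into 1 loop(s):
  loop 1: 16 segments, perimeter = 7.5018
Total perimeter = 7.502

loops=1 perimeter=7.502


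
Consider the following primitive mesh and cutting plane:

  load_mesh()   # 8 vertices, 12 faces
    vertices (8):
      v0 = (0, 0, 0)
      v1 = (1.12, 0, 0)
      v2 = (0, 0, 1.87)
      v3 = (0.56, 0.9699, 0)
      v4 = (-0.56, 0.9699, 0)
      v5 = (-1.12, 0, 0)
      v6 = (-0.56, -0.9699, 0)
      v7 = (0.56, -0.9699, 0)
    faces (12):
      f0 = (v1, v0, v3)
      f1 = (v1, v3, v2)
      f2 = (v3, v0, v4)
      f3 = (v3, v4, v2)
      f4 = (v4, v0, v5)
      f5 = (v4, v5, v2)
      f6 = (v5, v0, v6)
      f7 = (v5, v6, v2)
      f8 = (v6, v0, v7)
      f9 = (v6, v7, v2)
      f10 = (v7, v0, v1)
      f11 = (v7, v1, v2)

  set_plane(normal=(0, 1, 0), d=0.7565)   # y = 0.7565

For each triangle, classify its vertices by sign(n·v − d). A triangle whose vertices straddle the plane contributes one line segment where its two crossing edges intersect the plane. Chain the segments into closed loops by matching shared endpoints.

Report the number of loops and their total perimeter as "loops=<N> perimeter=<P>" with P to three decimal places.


loops=1 perimeter=3.199

Straddling triangles (6 of 12):
  (v1,v0,v3) [--+] → (0.436787, 0.7565, 0)–(0.683213, 0.7565, 0)  len=0.2464
  (v1,v3,v2) [-+-] → (0.683213, 0.7565, 0)–(0.436787, 0.7565, 0.411442)  len=0.4796
  (v3,v0,v4) [+-+] → (0.436787, 0.7565, 0)–(-0.436787, 0.7565, 0)  len=0.8736
  (v3,v4,v2) [++-] → (-0.436787, 0.7565, 0.411442)–(0.436787, 0.7565, 0.411442)  len=0.8736
  (v4,v0,v5) [+--] → (-0.436787, 0.7565, 0)–(-0.683213, 0.7565, 0)  len=0.2464
  (v4,v5,v2) [+--] → (-0.683213, 0.7565, 0)–(-0.436787, 0.7565, 0.411442)  len=0.4796

Chained into 1 loop(s):
  loop 1: 6 segments, perimeter = 3.1992
Total perimeter = 3.199


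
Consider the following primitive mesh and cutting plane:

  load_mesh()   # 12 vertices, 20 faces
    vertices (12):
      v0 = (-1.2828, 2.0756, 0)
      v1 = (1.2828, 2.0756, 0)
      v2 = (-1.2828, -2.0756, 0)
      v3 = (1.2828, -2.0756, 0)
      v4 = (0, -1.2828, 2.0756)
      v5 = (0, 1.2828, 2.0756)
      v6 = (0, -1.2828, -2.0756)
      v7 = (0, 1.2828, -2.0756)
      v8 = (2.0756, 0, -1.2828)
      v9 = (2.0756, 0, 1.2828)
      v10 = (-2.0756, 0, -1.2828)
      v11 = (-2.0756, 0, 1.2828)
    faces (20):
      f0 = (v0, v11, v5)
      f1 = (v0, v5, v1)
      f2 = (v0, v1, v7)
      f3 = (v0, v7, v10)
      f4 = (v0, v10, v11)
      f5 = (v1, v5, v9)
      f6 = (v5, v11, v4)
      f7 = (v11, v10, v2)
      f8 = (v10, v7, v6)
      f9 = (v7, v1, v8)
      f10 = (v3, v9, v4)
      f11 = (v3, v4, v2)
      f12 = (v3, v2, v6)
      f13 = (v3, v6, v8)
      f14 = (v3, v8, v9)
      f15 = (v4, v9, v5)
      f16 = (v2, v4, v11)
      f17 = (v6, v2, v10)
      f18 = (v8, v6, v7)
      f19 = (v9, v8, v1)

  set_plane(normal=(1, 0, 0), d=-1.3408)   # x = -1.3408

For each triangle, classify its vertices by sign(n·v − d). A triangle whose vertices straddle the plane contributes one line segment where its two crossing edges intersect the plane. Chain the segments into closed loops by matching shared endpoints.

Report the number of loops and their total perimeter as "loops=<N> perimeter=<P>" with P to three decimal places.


Straddling triangles (8 of 20):
  (v0,v11,v5) [+-+] → (-1.3408, 1.92375, 0.0938476)–(-1.3408, 0.454134, 1.56347)  len=2.0784
  (v0,v7,v10) [++-] → (-1.3408, 0.454134, -1.56347)–(-1.3408, 1.92375, -0.0938476)  len=2.0784
  (v0,v10,v11) [+--] → (-1.3408, 1.92375, -0.0938476)–(-1.3408, 1.92375, 0.0938476)  len=0.1877
  (v5,v11,v4) [+-+] → (-1.3408, 0.454134, 1.56347)–(-1.3408, -0.454134, 1.56347)  len=0.9083
  (v11,v10,v2) [--+] → (-1.3408, -1.92375, -0.0938476)–(-1.3408, -1.92375, 0.0938476)  len=0.1877
  (v10,v7,v6) [-++] → (-1.3408, 0.454134, -1.56347)–(-1.3408, -0.454134, -1.56347)  len=0.9083
  (v2,v4,v11) [++-] → (-1.3408, -0.454134, 1.56347)–(-1.3408, -1.92375, 0.0938476)  len=2.0784
  (v6,v2,v10) [++-] → (-1.3408, -1.92375, -0.0938476)–(-1.3408, -0.454134, -1.56347)  len=2.0784

Chained into 1 loop(s):
  loop 1: 8 segments, perimeter = 10.5053
Total perimeter = 10.505

loops=1 perimeter=10.505
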